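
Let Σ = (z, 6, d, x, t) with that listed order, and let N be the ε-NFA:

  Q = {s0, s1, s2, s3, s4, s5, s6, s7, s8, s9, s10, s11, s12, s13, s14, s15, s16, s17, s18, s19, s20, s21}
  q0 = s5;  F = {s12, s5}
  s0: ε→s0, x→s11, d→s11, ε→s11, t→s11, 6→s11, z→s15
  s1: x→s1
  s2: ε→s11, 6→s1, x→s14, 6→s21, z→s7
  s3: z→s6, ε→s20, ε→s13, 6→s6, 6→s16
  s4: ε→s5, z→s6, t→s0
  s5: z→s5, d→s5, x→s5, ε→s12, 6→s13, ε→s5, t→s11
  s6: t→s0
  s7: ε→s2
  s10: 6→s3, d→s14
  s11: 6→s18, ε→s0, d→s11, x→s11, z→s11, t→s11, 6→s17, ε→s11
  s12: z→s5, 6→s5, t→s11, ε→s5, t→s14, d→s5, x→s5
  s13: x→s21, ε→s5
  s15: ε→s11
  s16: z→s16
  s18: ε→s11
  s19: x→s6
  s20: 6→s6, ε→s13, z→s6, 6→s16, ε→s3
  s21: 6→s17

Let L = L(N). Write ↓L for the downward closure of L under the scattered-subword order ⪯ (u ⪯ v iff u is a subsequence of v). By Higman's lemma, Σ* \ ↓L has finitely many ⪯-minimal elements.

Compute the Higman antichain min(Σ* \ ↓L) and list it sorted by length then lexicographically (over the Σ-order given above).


|Q|=22, |F|=2, |δ|=59 (17 ε).
min D↑ (2 st, q0=0, F={1}): 0:z→0,6→0,d→0,x→0,t→1 1:z→1,6→1,d→1,x→1,t→1 (ε-aug+det+¬).
't': run [10, 6] end={s0,s11,s14,s15,s17,s18} — reject; 1/1 del acc.
1 words, ⪯-incomp.

min(Σ*\↓L) = [t].


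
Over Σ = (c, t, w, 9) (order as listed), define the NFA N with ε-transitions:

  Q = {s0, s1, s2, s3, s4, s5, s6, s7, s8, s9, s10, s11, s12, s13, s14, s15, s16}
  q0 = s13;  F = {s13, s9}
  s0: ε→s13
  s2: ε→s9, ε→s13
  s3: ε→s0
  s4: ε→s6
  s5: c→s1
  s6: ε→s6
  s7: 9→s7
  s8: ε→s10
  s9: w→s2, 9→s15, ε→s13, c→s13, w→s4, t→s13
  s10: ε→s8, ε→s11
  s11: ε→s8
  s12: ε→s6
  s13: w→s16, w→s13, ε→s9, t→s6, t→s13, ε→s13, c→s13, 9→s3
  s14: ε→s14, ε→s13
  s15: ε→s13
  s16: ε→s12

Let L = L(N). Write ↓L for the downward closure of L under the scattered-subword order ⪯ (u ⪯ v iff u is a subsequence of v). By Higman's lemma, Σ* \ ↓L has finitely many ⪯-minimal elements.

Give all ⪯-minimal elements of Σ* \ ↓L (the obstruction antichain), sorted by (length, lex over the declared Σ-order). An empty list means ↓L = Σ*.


Antichain: [].

|Q|=17, |F|=2, |δ|=31 (18 ε).
min D↑ (1 st, q0=0, F={}): 0:c→0,t→0,w→0,9→0.
L(D↑) = ∅; no obstructions.


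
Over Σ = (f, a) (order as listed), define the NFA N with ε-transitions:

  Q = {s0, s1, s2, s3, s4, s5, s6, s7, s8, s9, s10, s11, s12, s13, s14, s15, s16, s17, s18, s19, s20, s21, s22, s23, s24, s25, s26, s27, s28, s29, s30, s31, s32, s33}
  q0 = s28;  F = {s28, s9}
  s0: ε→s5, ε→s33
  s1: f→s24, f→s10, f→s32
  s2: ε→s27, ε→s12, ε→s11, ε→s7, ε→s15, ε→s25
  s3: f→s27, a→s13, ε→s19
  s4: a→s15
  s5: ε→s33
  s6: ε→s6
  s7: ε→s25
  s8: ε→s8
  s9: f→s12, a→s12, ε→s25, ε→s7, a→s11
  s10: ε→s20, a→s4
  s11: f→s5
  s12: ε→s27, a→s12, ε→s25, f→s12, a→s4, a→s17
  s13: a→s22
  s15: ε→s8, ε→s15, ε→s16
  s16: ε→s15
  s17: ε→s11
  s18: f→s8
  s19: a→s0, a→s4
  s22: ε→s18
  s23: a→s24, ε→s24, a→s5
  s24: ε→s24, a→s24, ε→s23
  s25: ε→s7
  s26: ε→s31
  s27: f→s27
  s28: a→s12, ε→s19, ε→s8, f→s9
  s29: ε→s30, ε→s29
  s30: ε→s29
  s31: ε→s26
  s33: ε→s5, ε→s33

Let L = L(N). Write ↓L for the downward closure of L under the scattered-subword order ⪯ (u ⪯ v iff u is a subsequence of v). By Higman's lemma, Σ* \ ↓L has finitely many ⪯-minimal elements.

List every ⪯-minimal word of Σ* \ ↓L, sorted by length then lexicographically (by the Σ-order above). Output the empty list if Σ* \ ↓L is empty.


|Q|=34, |F|=2, |δ|=62 (37 ε).
min D↑ (3 st, q0=0, F={2}): 0:f→1,a→2 1:f→2,a→2 2:f→2,a→2 (ε-aug+det+¬).
'a': N↓-sim [16, 13] end={s0,s11,s12,s15,s16,s17,s25,s27,s33,s4,s5,s7,…} — reject; 1/1 deletions ∈↓L.
'ff': N↓-sim [16, 13, 12] end={s11,s12,s15,s16,s17,s25,s27,s33,s4,s5,s7,s8} — reject; 2/2 del acc.
2 words, ⪯-incomp.

A = [a, ff].


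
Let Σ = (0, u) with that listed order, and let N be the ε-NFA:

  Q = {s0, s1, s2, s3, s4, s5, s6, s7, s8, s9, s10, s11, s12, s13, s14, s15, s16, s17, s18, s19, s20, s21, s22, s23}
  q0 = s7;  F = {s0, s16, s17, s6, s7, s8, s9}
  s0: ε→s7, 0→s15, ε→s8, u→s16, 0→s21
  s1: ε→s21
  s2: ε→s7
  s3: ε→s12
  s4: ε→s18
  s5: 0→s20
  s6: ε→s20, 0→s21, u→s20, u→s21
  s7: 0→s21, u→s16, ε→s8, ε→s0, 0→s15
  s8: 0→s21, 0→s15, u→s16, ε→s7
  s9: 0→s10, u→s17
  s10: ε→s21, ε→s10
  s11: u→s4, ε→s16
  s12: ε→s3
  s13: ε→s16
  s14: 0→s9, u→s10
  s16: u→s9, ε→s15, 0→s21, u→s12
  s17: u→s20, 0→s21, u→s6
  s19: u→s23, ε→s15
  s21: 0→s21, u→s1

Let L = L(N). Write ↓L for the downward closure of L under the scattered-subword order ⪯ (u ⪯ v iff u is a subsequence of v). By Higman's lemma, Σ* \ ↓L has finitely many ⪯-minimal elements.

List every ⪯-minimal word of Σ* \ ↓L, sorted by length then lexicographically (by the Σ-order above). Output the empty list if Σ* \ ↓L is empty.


Antichain: [0, uuuuu].

|Q|=24, |F|=7, |δ|=44 (17 ε).
min D↑ (6 st, q0=0, F={1}): 0:0→1,u→2 1:0→1,u→1 2:0→1,u→3 3:0→1,u→4 4:0→1,u→5 5:0→1,u→1 [Hopcroft].
'0': |S_i|=[14, 4] end={s1,s10,s15,s21} rej; 1/1 single-dels accept.
'uuuuu': |S_i|=[14, 11, 9, 5, 4, 3] end={s1,s20,s21} rej; 5/5 deletions ∈↓L.
2 words, ⪯-incomp.


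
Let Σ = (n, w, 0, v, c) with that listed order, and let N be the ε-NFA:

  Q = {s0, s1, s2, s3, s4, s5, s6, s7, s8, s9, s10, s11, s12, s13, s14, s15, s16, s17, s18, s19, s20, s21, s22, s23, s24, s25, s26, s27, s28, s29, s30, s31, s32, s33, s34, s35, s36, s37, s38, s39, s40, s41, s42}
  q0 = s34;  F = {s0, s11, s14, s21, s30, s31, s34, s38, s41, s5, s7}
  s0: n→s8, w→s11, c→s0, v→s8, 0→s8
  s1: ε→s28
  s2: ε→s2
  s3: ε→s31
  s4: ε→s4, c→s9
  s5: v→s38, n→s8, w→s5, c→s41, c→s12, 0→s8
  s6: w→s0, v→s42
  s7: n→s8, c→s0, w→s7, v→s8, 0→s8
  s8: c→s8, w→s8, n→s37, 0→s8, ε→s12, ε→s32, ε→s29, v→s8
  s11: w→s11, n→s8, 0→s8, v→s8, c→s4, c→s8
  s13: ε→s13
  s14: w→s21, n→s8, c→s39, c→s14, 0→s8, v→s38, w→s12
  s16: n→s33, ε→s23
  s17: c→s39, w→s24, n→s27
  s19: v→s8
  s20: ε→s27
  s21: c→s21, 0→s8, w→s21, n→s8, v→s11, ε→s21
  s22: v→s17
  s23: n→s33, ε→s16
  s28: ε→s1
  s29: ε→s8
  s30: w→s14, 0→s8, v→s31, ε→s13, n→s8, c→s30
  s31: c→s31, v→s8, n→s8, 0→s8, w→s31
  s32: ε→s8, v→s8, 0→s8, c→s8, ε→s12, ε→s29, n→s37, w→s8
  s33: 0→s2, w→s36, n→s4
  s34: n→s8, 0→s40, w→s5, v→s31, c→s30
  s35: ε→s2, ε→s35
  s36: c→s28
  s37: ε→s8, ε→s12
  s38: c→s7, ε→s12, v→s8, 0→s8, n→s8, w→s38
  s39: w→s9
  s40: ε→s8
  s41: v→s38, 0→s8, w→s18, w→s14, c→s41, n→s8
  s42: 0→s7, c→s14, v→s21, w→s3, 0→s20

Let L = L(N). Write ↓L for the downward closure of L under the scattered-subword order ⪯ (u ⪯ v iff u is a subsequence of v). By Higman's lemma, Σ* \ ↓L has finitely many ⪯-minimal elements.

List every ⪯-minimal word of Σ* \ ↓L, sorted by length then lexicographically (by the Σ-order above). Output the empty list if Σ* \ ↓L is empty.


A = [n, 0, vv, cwwvc, wvccwc].

|Q|=43, |F|=11, |δ|=114 (24 ε).
min D↑ (12 st, q0=0, F={1}): 0:n→1,w→2,0→1,v→3,c→4 1:n→1,w→1,0→1,v→1,c→1 2:n→1,w→2,0→1,v→5,c→6 3:n→1,w→3,0→1,v→1,c→3 4:n→1,w→7,0→1,v→3,c→4 5:n→1,w→5,0→1,v→1,c→8 6:n→1,w→7,0→1,v→5,c→6 7:n→1,w→9,0→1,v→5,c→7 8:n→1,w→8,0→1,v→1,c→10 9:n→1,w→9,0→1,v→11,c→9 10:n→1,w→11,0→1,v→1,c→10 11:n→1,w→11,0→1,v→1,c→1 [Hopcroft].
'n': N↓-sim [22, 5] end={s12,s29,s32,s37,s8} rej; 1/1 del acc.
'0': |S_i|=[22, 6] end={s12,s29,s32,s37,s40,s8} — reject; 1/1 single-dels accept.
'vv': N↓-sim [22, 12, 5] end={s12,s29,s32,s37,s8} rej; 2/2 single-dels accept.
'cwwvc': run [22, 19, 16, 13, 8, 7] end={s12,s29,s32,s37,s4,s8,s9} — reject; 5/5 single-dels accept.
'wvccwc': |S_i|=[22, 18, 11, 10, 9, 8, 7] end={s12,s29,s32,s37,s4,s8,s9} rej; 6/6 deletions ∈↓L.
5 minimals (antichain).


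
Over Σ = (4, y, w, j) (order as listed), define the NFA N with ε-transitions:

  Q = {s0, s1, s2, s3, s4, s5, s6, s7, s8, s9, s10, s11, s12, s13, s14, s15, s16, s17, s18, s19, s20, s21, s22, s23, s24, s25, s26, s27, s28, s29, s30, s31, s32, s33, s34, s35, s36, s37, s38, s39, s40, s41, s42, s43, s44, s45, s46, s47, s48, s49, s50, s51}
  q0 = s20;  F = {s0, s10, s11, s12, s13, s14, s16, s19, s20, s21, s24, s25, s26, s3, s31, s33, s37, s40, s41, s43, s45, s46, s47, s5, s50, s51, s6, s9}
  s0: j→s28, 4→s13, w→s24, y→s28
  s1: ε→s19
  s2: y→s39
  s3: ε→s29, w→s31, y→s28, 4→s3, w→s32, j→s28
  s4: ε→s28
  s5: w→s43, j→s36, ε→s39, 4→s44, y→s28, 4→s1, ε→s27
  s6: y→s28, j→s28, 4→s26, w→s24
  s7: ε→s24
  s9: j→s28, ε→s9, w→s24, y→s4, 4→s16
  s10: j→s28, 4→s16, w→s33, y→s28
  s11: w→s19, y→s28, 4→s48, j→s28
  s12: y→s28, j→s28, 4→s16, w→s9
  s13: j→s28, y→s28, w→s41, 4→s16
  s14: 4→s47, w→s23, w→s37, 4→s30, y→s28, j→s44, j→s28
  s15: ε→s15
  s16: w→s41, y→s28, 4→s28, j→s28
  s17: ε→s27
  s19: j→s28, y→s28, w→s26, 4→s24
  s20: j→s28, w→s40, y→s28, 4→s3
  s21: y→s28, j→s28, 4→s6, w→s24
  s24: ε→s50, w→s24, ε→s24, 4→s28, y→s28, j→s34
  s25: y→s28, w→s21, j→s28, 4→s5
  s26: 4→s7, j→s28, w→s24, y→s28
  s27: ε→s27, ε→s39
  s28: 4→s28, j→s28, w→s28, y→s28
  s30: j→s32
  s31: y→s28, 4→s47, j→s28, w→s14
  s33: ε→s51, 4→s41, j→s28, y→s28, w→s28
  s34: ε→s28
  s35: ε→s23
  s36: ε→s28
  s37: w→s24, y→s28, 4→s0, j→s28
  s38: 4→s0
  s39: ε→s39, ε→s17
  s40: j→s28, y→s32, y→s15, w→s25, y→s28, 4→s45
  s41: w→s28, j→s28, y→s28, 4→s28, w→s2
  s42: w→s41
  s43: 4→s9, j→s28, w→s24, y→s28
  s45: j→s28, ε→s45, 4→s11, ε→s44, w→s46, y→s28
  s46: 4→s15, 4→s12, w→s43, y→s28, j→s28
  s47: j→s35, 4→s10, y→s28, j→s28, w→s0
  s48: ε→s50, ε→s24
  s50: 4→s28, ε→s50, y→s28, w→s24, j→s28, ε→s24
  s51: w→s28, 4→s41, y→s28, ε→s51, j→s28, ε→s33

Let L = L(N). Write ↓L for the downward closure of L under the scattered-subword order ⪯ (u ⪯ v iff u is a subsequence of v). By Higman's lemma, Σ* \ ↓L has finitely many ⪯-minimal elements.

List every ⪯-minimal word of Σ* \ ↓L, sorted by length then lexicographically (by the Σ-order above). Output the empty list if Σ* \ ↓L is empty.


|Q|=52, |F|=28, |δ|=157 (27 ε).
min D↑ (27 st, q0=0, F={2}): 0:4→1,y→2,w→3,j→2 1:4→1,y→2,w→4,j→2 2:4→2,y→2,w→2,j→2 3:4→5,y→2,w→6,j→2 4:4→7,y→2,w→8,j→2 5:4→9,y→2,w→10,j→2 6:4→11,y→2,w→12,j→2 7:4→13,y→2,w→14,j→2 8:4→7,y→2,w→15,j→2 9:4→16,y→2,w→17,j→2 10:4→18,y→2,w→19,j→2 11:4→17,y→2,w→19,j→2 12:4→20,y→2,w→16,j→2 13:4→21,y→2,w→22,j→2 14:4→23,y→2,w→16,j→2 15:4→14,y→2,w→16,j→2 16:4→2,y→2,w→16,j→2 17:4→16,y→2,w→24,j→2 18:4→21,y→2,w→25,j→2 19:4→25,y→2,w→16,j→2 20:4→24,y→2,w→16,j→2 21:4→2,y→2,w→26,j→2 22:4→26,y→2,w→2,j→2 23:4→21,y→2,w→26,j→2 24:4→16,y→2,w→16,j→2 25:4→21,y→2,w→16,j→2 26:4→2,y→2,w→2,j→2 (ε-aug+det+¬).
'y': N↓-sim [46, 7] end={s15,s17,s27,s28,s32,s39,s4} ∉↓L; 1/1 del acc.
'j': |S_i|=[46, 7] end={s23,s28,s32,s34,s35,s36,s44} ∉↓L; 1/1 deletions ∈↓L.
'w4444': run [46, 43, 37, 25, 12, 1] end={s28} rej; 5/5 del acc.
'wwww4': run [46, 43, 38, 23, 9, 1] end={s28} ∉↓L; 5/5 del acc.
'4w44ww': N↓-sim [46, 42, 33, 25, 11, 8, 5] end={s17,s2,s27,s28,s39} — reject; 6/6 single-dels accept.
'4w4ww4': N↓-sim [46, 42, 33, 25, 16, 9, 1] end={s28} — reject; 6/6 deletions ∈↓L.
6 words, ⪯-incomp.

min(Σ*\↓L) = [y, j, w4444, wwww4, 4w44ww, 4w4ww4].


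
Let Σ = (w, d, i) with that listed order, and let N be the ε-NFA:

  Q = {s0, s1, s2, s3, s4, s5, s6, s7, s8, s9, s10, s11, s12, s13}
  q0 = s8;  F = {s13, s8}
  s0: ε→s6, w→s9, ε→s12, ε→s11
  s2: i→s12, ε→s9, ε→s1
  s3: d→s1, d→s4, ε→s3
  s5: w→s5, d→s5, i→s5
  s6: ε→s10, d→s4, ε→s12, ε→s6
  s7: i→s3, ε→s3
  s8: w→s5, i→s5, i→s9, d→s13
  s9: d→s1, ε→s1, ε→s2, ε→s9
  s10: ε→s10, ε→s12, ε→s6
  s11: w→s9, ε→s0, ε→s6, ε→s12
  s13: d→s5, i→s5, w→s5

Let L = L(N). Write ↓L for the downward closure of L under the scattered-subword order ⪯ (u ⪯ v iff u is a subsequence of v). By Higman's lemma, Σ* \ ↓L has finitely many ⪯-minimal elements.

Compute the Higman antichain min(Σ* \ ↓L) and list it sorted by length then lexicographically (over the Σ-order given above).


A = [w, i, dd].

|Q|=14, |F|=2, |δ|=37 (19 ε).
min D↑ (3 st, q0=0, F={1}): 0:w→1,d→2,i→1 1:w→1,d→1,i→1 2:w→1,d→1,i→1 (ε-aug+det+¬).
'w': |S_i|=[7, 1] end={s5} ∉↓L; 1/1 deletions ∈↓L.
'i': N↓-sim [7, 5] end={s1,s12,s2,s5,s9} ∉↓L; 1/1 deletions ∈↓L.
'dd': run [7, 3, 1] end={s5} ∉↓L; 2/2 deletions ∈↓L.
3 words, ⪯-incomp.


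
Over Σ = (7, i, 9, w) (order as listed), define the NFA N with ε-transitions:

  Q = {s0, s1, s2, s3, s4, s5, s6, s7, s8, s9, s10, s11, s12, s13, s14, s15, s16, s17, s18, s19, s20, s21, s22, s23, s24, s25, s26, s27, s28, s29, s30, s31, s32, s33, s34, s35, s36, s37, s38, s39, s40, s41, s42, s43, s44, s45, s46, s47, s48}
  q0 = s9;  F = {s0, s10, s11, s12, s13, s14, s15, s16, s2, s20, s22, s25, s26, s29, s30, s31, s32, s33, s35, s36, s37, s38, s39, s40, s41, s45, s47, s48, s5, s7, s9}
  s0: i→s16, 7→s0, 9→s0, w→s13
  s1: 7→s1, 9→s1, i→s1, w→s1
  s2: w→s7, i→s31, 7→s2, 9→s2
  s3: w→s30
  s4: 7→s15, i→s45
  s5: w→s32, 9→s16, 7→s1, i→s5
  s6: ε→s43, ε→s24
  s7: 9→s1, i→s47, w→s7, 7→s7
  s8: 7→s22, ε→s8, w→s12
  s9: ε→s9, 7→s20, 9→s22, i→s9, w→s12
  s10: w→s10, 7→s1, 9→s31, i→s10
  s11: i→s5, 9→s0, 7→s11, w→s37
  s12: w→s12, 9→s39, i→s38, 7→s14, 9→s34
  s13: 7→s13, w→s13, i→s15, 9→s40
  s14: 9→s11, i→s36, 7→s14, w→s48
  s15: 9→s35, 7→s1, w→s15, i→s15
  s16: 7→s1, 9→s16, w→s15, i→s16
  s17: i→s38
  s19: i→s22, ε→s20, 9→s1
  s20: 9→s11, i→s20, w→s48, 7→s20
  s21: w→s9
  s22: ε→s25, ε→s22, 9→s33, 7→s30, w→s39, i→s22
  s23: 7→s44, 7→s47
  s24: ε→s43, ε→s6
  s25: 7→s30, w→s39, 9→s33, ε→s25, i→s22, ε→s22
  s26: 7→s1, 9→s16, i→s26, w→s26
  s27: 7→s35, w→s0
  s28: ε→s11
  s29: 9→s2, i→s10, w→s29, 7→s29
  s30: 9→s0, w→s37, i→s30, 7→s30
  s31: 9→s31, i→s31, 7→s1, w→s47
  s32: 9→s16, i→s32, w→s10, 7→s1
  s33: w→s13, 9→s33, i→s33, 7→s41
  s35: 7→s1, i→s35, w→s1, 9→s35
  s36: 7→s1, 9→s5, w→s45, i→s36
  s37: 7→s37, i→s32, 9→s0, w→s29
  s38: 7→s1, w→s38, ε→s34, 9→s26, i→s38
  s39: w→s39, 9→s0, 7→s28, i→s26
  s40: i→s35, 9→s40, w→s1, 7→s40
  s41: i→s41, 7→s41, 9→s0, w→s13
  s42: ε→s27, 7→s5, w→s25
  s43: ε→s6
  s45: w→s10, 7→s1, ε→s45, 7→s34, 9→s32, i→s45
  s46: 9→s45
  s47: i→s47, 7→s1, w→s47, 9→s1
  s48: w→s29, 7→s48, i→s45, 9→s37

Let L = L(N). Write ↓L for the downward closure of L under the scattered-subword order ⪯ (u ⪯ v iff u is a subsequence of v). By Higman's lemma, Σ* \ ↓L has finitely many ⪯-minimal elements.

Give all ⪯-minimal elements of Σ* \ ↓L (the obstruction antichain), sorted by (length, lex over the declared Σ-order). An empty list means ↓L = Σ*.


Antichain: [wi7, 79i7, 99w9w, 7ww9w9].

|Q|=49, |F|=31, |δ|=162 (16 ε).
min D↑ (31 st, q0=0, F={20}): 0:7→1,i→0,9→2,w→3 1:7→1,i→1,9→4,w→5 2:7→6,i→2,9→7,w→8 3:7→9,i→10,9→8,w→3 4:7→4,i→11,9→12,w→13 5:7→5,i→14,9→13,w→15 6:7→6,i→6,9→12,w→13 7:7→16,i→7,9→7,w→17 8:7→4,i→18,9→12,w→8 9:7→9,i→19,9→4,w→5 10:7→20,i→10,9→18,w→10 11:7→20,i→11,9→21,w→22 12:7→12,i→21,9→12,w→17 13:7→13,i→22,9→12,w→15 14:7→20,i→14,9→22,w→23 15:7→15,i→23,9→24,w→15 16:7→16,i→16,9→12,w→17 17:7→17,i→25,9→26,w→17 18:7→20,i→18,9→21,w→18 19:7→20,i→19,9→11,w→14 20:7→20,i→20,9→20,w→20 21:7→20,i→21,9→21,w→25 22:7→20,i→22,9→21,w→23 23:7→20,i→23,9→27,w→23 24:7→24,i→27,9→24,w→28 25:7→20,i→25,9→29,w→25 26:7→26,i→29,9→26,w→20 27:7→20,i→27,9→27,w→30 28:7→28,i→30,9→20,w→28 29:7→20,i→29,9→29,w→20 30:7→20,i→30,9→20,w→30 [Hopcroft].
'wi7': N↓-sim [34, 27, 14, 2] end={s1,s34} rej; 3/3 deletions ∈↓L.
'79i7': N↓-sim [34, 26, 17, 9, 1] end={s1} — reject; 4/4 single-dels accept.
'99w9w': |S_i|=[34, 26, 13, 7, 3, 1] end={s1} — reject; 5/5 single-dels accept.
'7ww9w9': run [34, 26, 18, 11, 7, 3, 1] end={s1} ∉↓L; 6/6 del acc.
4 minimals (antichain).


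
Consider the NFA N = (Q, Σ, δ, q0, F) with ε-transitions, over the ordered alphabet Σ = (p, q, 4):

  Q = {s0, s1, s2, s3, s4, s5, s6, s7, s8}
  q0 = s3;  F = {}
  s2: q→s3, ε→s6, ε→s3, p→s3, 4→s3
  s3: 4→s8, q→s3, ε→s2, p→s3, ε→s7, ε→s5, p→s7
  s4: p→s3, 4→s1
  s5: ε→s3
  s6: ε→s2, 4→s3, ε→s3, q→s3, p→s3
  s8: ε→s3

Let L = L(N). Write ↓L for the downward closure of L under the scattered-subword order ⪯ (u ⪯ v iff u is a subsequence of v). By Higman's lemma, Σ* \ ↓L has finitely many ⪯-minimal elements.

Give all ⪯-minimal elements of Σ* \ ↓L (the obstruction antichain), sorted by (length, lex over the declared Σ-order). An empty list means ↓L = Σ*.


min(Σ*\↓L) = [ε].

|Q|=9, |F|=0, |δ|=21 (9 ε).
min D↑ (1 st, q0=0, F={0}): 0:p→0,q→0,4→0 [Hopcroft].
ε ∈ L(D↑) ⇒ ↓L = ∅.


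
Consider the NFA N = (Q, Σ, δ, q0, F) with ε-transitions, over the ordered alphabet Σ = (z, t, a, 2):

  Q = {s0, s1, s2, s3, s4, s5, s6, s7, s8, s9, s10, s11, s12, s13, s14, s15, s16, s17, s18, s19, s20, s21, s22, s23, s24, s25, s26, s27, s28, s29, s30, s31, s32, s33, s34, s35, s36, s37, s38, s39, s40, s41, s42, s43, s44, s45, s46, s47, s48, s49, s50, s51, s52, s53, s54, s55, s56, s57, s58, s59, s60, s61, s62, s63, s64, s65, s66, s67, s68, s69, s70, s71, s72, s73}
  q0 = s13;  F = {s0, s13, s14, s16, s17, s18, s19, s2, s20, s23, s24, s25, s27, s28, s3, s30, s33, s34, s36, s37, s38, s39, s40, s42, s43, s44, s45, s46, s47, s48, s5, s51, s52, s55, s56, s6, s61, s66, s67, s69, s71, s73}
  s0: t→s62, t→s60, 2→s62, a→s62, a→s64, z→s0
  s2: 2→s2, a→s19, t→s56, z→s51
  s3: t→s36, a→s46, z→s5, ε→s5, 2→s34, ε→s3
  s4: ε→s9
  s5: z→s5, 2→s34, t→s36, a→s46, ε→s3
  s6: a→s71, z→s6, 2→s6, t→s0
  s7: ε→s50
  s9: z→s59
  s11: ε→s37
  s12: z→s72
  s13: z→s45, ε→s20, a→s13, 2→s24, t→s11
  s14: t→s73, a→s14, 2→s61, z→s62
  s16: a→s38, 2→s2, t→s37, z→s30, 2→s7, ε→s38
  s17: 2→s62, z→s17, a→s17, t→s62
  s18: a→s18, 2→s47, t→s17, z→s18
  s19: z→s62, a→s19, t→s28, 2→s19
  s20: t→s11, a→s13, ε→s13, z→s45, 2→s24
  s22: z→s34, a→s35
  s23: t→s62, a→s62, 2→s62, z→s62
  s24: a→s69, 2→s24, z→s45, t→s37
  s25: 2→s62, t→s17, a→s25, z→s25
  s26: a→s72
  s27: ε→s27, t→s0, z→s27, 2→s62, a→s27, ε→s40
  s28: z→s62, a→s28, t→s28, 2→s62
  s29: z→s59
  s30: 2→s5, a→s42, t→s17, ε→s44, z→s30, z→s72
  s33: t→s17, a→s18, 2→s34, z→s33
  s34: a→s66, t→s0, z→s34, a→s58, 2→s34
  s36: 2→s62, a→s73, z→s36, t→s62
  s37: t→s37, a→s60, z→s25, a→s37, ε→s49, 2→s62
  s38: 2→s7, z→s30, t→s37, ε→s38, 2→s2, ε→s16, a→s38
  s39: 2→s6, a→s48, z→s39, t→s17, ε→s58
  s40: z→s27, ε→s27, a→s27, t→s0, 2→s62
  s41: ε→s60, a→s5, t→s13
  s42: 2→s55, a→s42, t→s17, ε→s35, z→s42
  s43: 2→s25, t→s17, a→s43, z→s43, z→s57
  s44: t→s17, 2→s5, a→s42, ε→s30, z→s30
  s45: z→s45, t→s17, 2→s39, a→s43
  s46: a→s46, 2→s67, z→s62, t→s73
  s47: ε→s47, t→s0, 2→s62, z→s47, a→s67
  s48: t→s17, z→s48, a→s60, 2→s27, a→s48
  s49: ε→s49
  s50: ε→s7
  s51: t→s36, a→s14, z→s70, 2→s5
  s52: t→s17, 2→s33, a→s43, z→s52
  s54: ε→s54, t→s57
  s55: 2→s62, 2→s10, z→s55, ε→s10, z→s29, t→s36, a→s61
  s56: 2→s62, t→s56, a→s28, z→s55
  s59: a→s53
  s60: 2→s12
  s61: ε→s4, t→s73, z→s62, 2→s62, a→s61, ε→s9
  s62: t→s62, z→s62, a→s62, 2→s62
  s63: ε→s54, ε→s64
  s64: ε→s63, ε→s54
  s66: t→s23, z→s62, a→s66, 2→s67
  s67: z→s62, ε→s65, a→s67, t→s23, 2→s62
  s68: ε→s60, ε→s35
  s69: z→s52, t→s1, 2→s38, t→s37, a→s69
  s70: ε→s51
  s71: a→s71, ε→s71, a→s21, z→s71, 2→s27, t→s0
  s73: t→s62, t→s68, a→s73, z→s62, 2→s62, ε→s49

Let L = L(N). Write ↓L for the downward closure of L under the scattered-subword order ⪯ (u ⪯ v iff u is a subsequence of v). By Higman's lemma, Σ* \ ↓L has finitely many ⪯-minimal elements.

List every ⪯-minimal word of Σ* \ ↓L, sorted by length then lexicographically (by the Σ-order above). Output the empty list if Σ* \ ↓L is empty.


A = [t2, ztt, za22, z22ta, 2a22az].

|Q|=74, |F|=42, |δ|=234 (37 ε).
min D↑ (38 st, q0=0, F={8}): 0:z→1,t→2,a→0,2→3 1:z→1,t→4,a→5,2→6 2:z→7,t→2,a→2,2→8 3:z→1,t→2,a→9,2→3 4:z→4,t→8,a→4,2→8 5:z→5,t→4,a→5,2→7 6:z→6,t→4,a→10,2→11 7:z→7,t→4,a→7,2→8 8:z→8,t→8,a→8,2→8 9:z→12,t→2,a→9,2→13 10:z→10,t→4,a→10,2→14 11:z→11,t→15,a→16,2→11 12:z→12,t→4,a→5,2→17 13:z→18,t→2,a→13,2→19 14:z→14,t→15,a→14,2→8 15:z→15,t→8,a→8,2→8 16:z→16,t→15,a→16,2→14 17:z→17,t→4,a→20,2→21 18:z→18,t→4,a→22,2→23 19:z→24,t→25,a→26,2→19 20:z→20,t→4,a→20,2→27 21:z→21,t→15,a→28,2→21 22:z→22,t→4,a→22,2→29 23:z→23,t→30,a→31,2→21 24:z→24,t→30,a→32,2→23 25:z→29,t→25,a→33,2→8 26:z→8,t→33,a→26,2→26 27:z→27,t→15,a→34,2→8 28:z→8,t→35,a→28,2→34 29:z→29,t→30,a→36,2→8 30:z→30,t→8,a→37,2→8 31:z→8,t→37,a→31,2→34 32:z→8,t→37,a→32,2→36 33:z→8,t→33,a→33,2→8 34:z→8,t→35,a→34,2→8 35:z→8,t→8,a→8,2→8 36:z→8,t→37,a→36,2→8 37:z→8,t→8,a→37,2→8.
't2': N↓-sim [67, 30, 4] end={s10,s12,s62,s72} ∉↓L; 2/2 single-dels accept.
'ztt': N↓-sim [67, 52, 16, 7] end={s12,s35,s57,s60,s62,s68,s72} rej; 3/3 deletions ∈↓L.
'za22': |S_i|=[67, 52, 40, 30, 4] end={s10,s12,s62,s72} rej; 4/4 single-dels accept.
'z22ta': run [67, 52, 43, 22, 10, 5] end={s54,s57,s62,s63,s64} ∉↓L; 5/5 deletions ∈↓L.
'2a22az': run [67, 64, 60, 53, 41, 26, 4] end={s53,s59,s62,s72} ∉↓L; 6/6 deletions ∈↓L.
5 words, ⪯-incomp.


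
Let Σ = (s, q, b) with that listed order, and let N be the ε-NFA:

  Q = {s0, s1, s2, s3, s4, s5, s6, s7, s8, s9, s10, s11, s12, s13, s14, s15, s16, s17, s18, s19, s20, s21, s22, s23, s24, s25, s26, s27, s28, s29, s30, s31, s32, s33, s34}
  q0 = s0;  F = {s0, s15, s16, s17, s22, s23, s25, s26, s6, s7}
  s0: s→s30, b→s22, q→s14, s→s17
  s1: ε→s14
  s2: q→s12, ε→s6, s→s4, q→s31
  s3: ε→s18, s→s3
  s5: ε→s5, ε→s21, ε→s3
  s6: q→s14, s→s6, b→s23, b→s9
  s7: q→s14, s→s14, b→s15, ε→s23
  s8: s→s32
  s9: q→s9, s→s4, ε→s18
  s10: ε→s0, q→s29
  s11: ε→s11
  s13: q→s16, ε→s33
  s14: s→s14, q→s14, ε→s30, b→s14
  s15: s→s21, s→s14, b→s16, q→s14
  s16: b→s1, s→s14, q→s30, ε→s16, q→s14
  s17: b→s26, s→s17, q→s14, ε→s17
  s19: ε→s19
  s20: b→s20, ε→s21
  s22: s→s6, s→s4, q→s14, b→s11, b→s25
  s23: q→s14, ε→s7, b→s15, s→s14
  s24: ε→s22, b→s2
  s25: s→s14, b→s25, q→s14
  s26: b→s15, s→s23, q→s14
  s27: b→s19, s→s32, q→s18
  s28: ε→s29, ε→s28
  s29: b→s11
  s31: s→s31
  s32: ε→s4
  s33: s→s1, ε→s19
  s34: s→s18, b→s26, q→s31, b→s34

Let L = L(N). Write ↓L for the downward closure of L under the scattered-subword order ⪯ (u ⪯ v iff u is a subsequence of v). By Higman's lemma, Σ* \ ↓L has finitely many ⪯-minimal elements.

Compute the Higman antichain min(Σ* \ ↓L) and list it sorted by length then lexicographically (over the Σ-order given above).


|Q|=35, |F|=10, |δ|=82 (22 ε).
min D↑ (10 st, q0=0, F={2}): 0:s→1,q→2,b→3 1:s→1,q→2,b→4 2:s→2,q→2,b→2 3:s→5,q→2,b→6 4:s→7,q→2,b→8 5:s→5,q→2,b→7 6:s→2,q→2,b→6 7:s→2,q→2,b→8 8:s→2,q→2,b→9 9:s→2,q→2,b→2 (ε-aug+det+¬).
'q': N↓-sim [18, 5] end={s14,s18,s30,s4,s9} — reject; 1/1 single-dels accept.
'bbs': |S_i|=[18, 16, 13, 4] end={s14,s21,s30,s4} ∉↓L; 3/3 single-dels accept.
'sbss': run [18, 14, 12, 9, 3] end={s14,s21,s30} ∉↓L; 4/4 deletions ∈↓L.
'sbbbb': N↓-sim [18, 14, 12, 6, 4, 3] end={s1,s14,s30} — reject; 5/5 deletions ∈↓L.
4 words, ⪯-incomp.

min(Σ*\↓L) = [q, bbs, sbss, sbbbb].


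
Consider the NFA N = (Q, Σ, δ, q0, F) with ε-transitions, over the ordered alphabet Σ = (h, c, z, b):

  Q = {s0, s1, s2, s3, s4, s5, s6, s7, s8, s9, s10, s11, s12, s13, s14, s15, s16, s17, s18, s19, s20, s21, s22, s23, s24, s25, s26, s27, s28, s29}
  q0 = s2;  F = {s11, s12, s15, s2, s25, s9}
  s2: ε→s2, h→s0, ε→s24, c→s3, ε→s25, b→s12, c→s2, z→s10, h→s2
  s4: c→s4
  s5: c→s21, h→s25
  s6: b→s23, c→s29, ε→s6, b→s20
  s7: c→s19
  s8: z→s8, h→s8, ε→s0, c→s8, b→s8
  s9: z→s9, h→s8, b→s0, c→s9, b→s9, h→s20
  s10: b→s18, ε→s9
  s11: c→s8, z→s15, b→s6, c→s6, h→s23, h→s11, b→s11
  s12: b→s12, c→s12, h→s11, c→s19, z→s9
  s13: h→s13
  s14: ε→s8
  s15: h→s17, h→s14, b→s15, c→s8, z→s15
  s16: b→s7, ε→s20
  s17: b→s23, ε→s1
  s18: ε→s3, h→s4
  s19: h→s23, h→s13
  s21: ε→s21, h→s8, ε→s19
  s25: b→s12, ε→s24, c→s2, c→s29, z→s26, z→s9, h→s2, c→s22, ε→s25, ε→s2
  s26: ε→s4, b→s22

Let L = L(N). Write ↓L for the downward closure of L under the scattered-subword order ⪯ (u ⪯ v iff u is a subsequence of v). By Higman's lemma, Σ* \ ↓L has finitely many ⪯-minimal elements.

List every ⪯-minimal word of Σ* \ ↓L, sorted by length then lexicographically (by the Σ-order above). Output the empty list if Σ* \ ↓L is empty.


min(Σ*\↓L) = [zh, bhc].

|Q|=30, |F|=6, |δ|=72 (16 ε).
min D↑ (6 st, q0=0, F={3}): 0:h→0,c→0,z→1,b→2 1:h→3,c→1,z→1,b→1 2:h→4,c→2,z→1,b→2 3:h→3,c→3,z→3,b→3 4:h→4,c→3,z→5,b→4 5:h→3,c→3,z→5,b→5.
'zh': run [24, 15, 8] end={s0,s1,s14,s17,s20,s23,s4,s8} — reject; 2/2 deletions ∈↓L.
'bhc': |S_i|=[24, 19, 13, 7] end={s0,s20,s23,s29,s4,s6,s8} — reject; 3/3 single-dels accept.
2 minimals (antichain).


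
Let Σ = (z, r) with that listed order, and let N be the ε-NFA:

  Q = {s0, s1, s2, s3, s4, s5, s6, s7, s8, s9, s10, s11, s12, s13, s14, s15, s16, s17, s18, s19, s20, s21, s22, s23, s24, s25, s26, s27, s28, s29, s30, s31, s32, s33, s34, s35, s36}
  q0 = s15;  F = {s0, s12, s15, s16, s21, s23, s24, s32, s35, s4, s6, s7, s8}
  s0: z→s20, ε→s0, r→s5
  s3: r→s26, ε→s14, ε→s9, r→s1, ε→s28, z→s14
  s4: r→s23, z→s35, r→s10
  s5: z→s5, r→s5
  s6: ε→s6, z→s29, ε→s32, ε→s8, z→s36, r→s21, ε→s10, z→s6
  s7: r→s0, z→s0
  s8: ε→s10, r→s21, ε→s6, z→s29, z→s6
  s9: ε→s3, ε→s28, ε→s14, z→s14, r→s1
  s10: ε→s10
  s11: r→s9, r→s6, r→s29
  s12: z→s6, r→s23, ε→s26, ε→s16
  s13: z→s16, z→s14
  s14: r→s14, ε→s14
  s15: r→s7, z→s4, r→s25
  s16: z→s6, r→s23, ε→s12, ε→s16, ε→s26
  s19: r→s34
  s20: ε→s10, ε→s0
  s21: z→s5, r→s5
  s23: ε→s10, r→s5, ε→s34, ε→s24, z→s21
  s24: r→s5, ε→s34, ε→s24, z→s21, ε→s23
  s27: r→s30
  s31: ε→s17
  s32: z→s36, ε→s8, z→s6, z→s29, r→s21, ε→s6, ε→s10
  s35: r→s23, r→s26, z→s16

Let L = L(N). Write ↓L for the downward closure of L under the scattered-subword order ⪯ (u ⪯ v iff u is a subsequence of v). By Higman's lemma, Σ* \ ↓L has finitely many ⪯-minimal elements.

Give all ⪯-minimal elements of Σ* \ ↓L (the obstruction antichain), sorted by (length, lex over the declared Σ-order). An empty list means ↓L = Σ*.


|Q|=37, |F|=13, |δ|=81 (32 ε).
min D↑ (10 st, q0=0, F={8}): 0:z→1,r→2 1:z→3,r→4 2:z→5,r→5 3:z→6,r→4 4:z→7,r→8 5:z→5,r→8 6:z→9,r→4 7:z→8,r→8 8:z→8,r→8 9:z→9,r→7.
'zrr': N↓-sim [21, 18, 7, 1] end={s5} ∉↓L; 3/3 del acc.
'rzr': run [21, 11, 5, 1] end={s5} — reject; 3/3 deletions ∈↓L.
'rrr': run [21, 11, 4, 1] end={s5} — reject; 3/3 deletions ∈↓L.
'zrzz': run [21, 18, 7, 2, 1] end={s5} ∉↓L; 4/4 single-dels accept.
'zzzzrz': N↓-sim [21, 18, 17, 16, 10, 2, 1] end={s5} — reject; 6/6 del acc.
5 minimals (antichain).

min(Σ*\↓L) = [zrr, rzr, rrr, zrzz, zzzzrz].


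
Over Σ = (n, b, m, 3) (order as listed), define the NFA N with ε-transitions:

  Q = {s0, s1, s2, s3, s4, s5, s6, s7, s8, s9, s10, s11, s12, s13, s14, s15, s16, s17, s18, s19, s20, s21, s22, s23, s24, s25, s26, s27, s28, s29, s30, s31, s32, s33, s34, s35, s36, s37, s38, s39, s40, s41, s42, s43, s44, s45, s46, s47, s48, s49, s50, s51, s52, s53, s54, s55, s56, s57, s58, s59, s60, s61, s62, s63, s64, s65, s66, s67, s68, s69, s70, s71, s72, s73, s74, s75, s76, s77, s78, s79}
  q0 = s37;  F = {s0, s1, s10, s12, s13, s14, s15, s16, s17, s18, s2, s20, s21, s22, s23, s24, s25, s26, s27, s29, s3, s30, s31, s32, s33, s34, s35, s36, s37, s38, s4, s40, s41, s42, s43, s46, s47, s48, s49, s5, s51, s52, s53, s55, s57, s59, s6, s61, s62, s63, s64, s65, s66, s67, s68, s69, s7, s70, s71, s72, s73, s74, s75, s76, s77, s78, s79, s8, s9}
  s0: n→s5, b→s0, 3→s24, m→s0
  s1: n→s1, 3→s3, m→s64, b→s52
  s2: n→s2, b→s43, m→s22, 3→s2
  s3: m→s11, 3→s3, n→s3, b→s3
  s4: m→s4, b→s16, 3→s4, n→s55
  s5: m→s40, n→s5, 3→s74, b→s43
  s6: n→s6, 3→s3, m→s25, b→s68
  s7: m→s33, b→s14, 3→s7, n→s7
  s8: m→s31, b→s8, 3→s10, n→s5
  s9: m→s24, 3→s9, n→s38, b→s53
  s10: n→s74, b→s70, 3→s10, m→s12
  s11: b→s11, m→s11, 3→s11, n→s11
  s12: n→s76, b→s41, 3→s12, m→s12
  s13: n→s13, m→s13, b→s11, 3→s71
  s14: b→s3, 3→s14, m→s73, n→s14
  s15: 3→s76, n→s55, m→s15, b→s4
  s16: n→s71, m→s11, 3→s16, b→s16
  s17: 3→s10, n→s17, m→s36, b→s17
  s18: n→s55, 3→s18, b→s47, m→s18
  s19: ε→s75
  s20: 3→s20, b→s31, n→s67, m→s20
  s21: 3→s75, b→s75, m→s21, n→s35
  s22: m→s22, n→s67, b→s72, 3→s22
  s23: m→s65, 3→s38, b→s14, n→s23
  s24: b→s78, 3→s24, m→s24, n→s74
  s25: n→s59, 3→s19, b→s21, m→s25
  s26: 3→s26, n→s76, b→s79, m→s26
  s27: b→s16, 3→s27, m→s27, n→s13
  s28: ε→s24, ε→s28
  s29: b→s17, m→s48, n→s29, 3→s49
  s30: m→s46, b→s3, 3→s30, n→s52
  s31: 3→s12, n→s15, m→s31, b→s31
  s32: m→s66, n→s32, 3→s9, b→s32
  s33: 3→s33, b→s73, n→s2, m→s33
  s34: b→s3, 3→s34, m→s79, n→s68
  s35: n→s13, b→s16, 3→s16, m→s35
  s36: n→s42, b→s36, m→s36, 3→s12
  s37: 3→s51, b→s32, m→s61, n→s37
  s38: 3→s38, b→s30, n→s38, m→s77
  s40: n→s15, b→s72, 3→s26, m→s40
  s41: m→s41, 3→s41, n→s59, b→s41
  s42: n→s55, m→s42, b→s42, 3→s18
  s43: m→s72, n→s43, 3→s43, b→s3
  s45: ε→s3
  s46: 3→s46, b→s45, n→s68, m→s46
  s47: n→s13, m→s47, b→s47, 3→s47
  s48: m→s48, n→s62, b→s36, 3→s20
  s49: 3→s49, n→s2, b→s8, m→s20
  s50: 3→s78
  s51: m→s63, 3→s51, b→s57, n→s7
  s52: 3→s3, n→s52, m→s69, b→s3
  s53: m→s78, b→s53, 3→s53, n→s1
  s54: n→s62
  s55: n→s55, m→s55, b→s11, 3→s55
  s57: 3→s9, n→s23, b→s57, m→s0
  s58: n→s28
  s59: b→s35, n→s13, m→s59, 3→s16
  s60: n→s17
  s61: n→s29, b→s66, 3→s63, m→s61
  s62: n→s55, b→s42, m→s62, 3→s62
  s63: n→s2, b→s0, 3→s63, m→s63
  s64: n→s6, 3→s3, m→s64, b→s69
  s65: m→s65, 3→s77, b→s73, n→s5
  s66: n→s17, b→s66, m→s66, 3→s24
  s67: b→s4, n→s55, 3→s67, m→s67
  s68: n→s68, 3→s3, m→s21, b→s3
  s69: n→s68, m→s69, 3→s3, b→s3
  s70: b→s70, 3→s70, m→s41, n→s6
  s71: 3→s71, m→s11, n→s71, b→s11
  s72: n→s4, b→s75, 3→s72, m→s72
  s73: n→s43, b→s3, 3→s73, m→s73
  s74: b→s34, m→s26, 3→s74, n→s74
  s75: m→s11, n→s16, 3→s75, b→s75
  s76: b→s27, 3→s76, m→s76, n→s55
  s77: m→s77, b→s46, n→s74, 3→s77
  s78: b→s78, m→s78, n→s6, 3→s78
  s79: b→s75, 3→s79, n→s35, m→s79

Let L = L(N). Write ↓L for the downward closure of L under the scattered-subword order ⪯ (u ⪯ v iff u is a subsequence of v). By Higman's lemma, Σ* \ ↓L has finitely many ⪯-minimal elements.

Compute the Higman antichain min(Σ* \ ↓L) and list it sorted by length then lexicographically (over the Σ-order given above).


|Q|=80, |F|=69, |δ|=288 (4 ε).
min D↑ (70 st, q0=0, F={51}): 0:n→0,b→1,m→2,3→3 1:n→1,b→1,m→4,3→5 2:n→6,b→4,m→2,3→7 3:n→8,b→9,m→7,3→3 4:n→10,b→4,m→4,3→11 5:n→12,b→13,m→11,3→5 6:n→6,b→10,m→14,3→15 7:n→16,b→17,m→7,3→7 8:n→8,b→18,m→19,3→8 9:n→20,b→9,m→17,3→5 10:n→10,b→10,m→21,3→22 11:n→23,b→24,m→11,3→11 12:n→12,b→25,m→26,3→12 13:n→27,b→13,m→24,3→13 14:n→28,b→21,m→14,3→29 15:n→16,b→30,m→29,3→15 16:n→16,b→31,m→32,3→16 17:n→33,b→17,m→17,3→11 18:n→18,b→34,m→35,3→18 19:n→16,b→35,m→19,3→19 20:n→20,b→18,m→36,3→12 21:n→37,b→21,m→21,3→38 22:n→23,b→39,m→38,3→22 23:n→23,b→40,m→41,3→23 24:n→42,b→24,m→24,3→24 25:n→43,b→34,m→44,3→25 26:n→23,b→44,m→26,3→26 27:n→27,b→43,m→45,3→34 28:n→46,b→37,m→28,3→28 29:n→47,b→48,m→29,3→29 30:n→33,b→30,m→48,3→22 31:n→31,b→34,m→49,3→31 32:n→47,b→49,m→32,3→32 33:n→33,b→31,m→50,3→23 34:n→34,b→34,m→51,3→34 35:n→31,b→34,m→35,3→35 36:n→33,b→35,m→36,3→26 37:n→46,b→37,m→37,3→52 38:n→53,b→54,m→38,3→38 39:n→42,b→39,m→54,3→39 40:n→55,b→34,m→56,3→40 41:n→53,b→56,m→41,3→41 42:n→42,b→55,m→57,3→34 43:n→43,b→34,m→58,3→34 44:n→55,b→34,m→44,3→44 45:n→42,b→58,m→45,3→34 46:n→46,b→51,m→46,3→46 47:n→46,b→59,m→47,3→47 48:n→60,b→48,m→48,3→38 49:n→59,b→61,m→49,3→49 50:n→60,b→49,m→50,3→41 51:n→51,b→51,m→51,3→51 52:n→46,b→62,m→52,3→52 53:n→46,b→63,m→53,3→53 54:n→64,b→54,m→54,3→54 55:n→55,b→34,m→65,3→34 56:n→66,b→61,m→56,3→56 57:n→64,b→65,m→57,3→61 58:n→55,b→34,m→58,3→34 59:n→46,b→67,m→59,3→59 60:n→46,b→59,m→60,3→53 61:n→67,b→61,m→51,3→61 62:n→68,b→62,m→62,3→62 63:n→68,b→67,m→63,3→63 64:n→68,b→66,m→64,3→67 65:n→66,b→61,m→65,3→61 66:n→68,b→67,m→66,3→67 67:n→69,b→67,m→51,3→67 68:n→68,b→51,m→68,3→69 69:n→69,b→51,m→51,3→69.
'3nbbm': N↓-sim [72, 64, 44, 23, 6, 1] end={s11} — reject; 5/5 single-dels accept.
'b3bn3m': run [72, 58, 44, 28, 17, 6, 1] end={s11} ∉↓L; 6/6 single-dels accept.
'mnmnnb': run [72, 59, 45, 31, 16, 4, 1] end={s11} rej; 6/6 single-dels accept.
3 minimals (antichain).

Antichain: [3nbbm, b3bn3m, mnmnnb].


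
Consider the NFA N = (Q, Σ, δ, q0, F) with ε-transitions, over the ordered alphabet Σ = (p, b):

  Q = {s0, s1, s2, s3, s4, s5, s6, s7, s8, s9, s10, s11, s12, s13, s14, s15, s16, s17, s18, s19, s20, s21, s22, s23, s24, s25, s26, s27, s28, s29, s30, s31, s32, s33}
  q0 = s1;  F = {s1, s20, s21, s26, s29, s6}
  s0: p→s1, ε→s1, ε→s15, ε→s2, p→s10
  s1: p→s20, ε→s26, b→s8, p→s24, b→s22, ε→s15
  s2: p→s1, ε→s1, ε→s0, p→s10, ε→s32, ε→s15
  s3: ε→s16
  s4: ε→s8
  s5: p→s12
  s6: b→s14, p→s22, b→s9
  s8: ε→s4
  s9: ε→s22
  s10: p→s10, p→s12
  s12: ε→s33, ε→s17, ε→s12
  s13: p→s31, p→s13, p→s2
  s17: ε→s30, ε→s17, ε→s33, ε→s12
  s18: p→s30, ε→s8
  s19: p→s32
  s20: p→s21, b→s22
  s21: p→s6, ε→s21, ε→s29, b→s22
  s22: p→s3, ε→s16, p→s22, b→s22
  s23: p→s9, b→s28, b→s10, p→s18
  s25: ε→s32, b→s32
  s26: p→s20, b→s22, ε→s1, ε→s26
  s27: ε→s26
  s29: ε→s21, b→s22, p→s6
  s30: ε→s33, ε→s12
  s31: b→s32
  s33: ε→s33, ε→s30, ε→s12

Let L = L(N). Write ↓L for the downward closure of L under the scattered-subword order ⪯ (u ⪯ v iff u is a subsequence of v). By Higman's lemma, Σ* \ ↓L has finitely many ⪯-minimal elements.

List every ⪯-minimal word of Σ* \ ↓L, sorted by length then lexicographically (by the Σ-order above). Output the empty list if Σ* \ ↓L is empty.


|Q|=34, |F|=6, |δ|=70 (34 ε).
min D↑ (5 st, q0=0, F={2}): 0:p→1,b→2 1:p→3,b→2 2:p→2,b→2 3:p→4,b→2 4:p→2,b→2 (ε-aug+det+¬).
'b': |S_i|=[15, 7] end={s14,s16,s22,s3,s4,s8,s9} ∉↓L; 1/1 single-dels accept.
'pppp': run [15, 10, 8, 6, 3] end={s16,s22,s3} ∉↓L; 4/4 single-dels accept.
2 minimals (antichain).

min(Σ*\↓L) = [b, pppp].


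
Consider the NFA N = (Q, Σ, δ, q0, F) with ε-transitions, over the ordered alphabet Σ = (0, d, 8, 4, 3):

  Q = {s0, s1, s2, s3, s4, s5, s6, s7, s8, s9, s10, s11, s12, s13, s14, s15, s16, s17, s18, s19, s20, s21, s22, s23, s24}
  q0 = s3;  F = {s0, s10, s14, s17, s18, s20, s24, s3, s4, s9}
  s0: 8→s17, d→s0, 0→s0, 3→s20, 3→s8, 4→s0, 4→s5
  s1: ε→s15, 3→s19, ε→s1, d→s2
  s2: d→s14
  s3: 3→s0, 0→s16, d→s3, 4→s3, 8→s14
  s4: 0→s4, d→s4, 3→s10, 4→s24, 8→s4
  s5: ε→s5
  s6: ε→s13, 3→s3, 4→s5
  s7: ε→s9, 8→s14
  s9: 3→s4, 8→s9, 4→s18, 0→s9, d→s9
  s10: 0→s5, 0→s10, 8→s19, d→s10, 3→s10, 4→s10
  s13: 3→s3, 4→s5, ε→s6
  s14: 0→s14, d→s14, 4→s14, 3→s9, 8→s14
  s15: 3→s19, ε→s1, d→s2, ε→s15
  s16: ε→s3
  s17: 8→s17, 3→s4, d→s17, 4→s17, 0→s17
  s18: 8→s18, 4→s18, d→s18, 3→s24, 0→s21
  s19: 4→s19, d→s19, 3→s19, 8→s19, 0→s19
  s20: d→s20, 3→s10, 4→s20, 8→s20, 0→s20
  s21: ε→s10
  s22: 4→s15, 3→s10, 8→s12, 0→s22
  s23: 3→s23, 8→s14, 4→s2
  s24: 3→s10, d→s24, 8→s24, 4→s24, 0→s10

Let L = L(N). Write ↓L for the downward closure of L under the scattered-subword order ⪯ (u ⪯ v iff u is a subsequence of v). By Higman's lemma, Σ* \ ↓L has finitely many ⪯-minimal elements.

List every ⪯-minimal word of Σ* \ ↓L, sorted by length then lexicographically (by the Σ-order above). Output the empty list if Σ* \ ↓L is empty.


min(Σ*\↓L) = [3338, 83408].

|Q|=25, |F|=10, |δ|=85 (10 ε).
min D↑ (11 st, q0=0, F={10}): 0:0→0,d→0,8→1,4→0,3→2 1:0→1,d→1,8→1,4→1,3→3 2:0→2,d→2,8→4,4→2,3→5 3:0→3,d→3,8→3,4→6,3→7 4:0→4,d→4,8→4,4→4,3→7 5:0→5,d→5,8→5,4→5,3→8 6:0→8,d→6,8→6,4→6,3→9 7:0→7,d→7,8→7,4→9,3→8 8:0→8,d→8,8→10,4→8,3→8 9:0→8,d→9,8→9,4→9,3→8 10:0→10,d→10,8→10,4→10,3→10 [Hopcroft].
'3338': N↓-sim [15, 12, 7, 3, 1] end={s19} rej; 4/4 del acc.
'83408': N↓-sim [15, 11, 8, 6, 4, 1] end={s19} ∉↓L; 5/5 single-dels accept.
2 minimals (antichain).
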